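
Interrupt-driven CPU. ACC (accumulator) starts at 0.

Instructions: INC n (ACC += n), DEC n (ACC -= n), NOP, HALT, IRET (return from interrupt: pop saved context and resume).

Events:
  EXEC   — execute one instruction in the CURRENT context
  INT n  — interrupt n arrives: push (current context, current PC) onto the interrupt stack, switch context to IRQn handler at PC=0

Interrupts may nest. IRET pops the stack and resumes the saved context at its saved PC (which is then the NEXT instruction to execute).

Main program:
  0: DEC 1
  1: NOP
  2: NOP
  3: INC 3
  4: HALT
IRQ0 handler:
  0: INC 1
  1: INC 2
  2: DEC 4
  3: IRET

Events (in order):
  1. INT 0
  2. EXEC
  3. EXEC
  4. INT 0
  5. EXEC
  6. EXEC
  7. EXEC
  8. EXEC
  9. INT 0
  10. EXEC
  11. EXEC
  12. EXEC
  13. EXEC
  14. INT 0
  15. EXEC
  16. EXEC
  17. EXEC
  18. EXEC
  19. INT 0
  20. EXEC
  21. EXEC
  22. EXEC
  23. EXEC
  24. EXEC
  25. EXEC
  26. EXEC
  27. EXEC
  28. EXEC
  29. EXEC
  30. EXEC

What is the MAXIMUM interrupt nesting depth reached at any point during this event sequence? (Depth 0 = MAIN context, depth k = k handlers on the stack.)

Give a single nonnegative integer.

Answer: 2

Derivation:
Event 1 (INT 0): INT 0 arrives: push (MAIN, PC=0), enter IRQ0 at PC=0 (depth now 1) [depth=1]
Event 2 (EXEC): [IRQ0] PC=0: INC 1 -> ACC=1 [depth=1]
Event 3 (EXEC): [IRQ0] PC=1: INC 2 -> ACC=3 [depth=1]
Event 4 (INT 0): INT 0 arrives: push (IRQ0, PC=2), enter IRQ0 at PC=0 (depth now 2) [depth=2]
Event 5 (EXEC): [IRQ0] PC=0: INC 1 -> ACC=4 [depth=2]
Event 6 (EXEC): [IRQ0] PC=1: INC 2 -> ACC=6 [depth=2]
Event 7 (EXEC): [IRQ0] PC=2: DEC 4 -> ACC=2 [depth=2]
Event 8 (EXEC): [IRQ0] PC=3: IRET -> resume IRQ0 at PC=2 (depth now 1) [depth=1]
Event 9 (INT 0): INT 0 arrives: push (IRQ0, PC=2), enter IRQ0 at PC=0 (depth now 2) [depth=2]
Event 10 (EXEC): [IRQ0] PC=0: INC 1 -> ACC=3 [depth=2]
Event 11 (EXEC): [IRQ0] PC=1: INC 2 -> ACC=5 [depth=2]
Event 12 (EXEC): [IRQ0] PC=2: DEC 4 -> ACC=1 [depth=2]
Event 13 (EXEC): [IRQ0] PC=3: IRET -> resume IRQ0 at PC=2 (depth now 1) [depth=1]
Event 14 (INT 0): INT 0 arrives: push (IRQ0, PC=2), enter IRQ0 at PC=0 (depth now 2) [depth=2]
Event 15 (EXEC): [IRQ0] PC=0: INC 1 -> ACC=2 [depth=2]
Event 16 (EXEC): [IRQ0] PC=1: INC 2 -> ACC=4 [depth=2]
Event 17 (EXEC): [IRQ0] PC=2: DEC 4 -> ACC=0 [depth=2]
Event 18 (EXEC): [IRQ0] PC=3: IRET -> resume IRQ0 at PC=2 (depth now 1) [depth=1]
Event 19 (INT 0): INT 0 arrives: push (IRQ0, PC=2), enter IRQ0 at PC=0 (depth now 2) [depth=2]
Event 20 (EXEC): [IRQ0] PC=0: INC 1 -> ACC=1 [depth=2]
Event 21 (EXEC): [IRQ0] PC=1: INC 2 -> ACC=3 [depth=2]
Event 22 (EXEC): [IRQ0] PC=2: DEC 4 -> ACC=-1 [depth=2]
Event 23 (EXEC): [IRQ0] PC=3: IRET -> resume IRQ0 at PC=2 (depth now 1) [depth=1]
Event 24 (EXEC): [IRQ0] PC=2: DEC 4 -> ACC=-5 [depth=1]
Event 25 (EXEC): [IRQ0] PC=3: IRET -> resume MAIN at PC=0 (depth now 0) [depth=0]
Event 26 (EXEC): [MAIN] PC=0: DEC 1 -> ACC=-6 [depth=0]
Event 27 (EXEC): [MAIN] PC=1: NOP [depth=0]
Event 28 (EXEC): [MAIN] PC=2: NOP [depth=0]
Event 29 (EXEC): [MAIN] PC=3: INC 3 -> ACC=-3 [depth=0]
Event 30 (EXEC): [MAIN] PC=4: HALT [depth=0]
Max depth observed: 2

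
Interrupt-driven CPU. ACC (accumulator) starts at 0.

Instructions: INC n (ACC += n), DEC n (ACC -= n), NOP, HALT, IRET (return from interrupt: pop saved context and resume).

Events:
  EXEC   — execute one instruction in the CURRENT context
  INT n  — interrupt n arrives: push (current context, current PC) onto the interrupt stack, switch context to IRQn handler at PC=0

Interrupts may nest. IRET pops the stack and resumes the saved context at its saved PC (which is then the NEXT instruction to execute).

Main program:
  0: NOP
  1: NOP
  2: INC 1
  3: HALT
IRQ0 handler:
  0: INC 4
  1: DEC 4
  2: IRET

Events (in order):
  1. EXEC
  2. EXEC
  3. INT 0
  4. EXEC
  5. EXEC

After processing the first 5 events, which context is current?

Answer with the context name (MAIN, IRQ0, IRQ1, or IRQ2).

Event 1 (EXEC): [MAIN] PC=0: NOP
Event 2 (EXEC): [MAIN] PC=1: NOP
Event 3 (INT 0): INT 0 arrives: push (MAIN, PC=2), enter IRQ0 at PC=0 (depth now 1)
Event 4 (EXEC): [IRQ0] PC=0: INC 4 -> ACC=4
Event 5 (EXEC): [IRQ0] PC=1: DEC 4 -> ACC=0

Answer: IRQ0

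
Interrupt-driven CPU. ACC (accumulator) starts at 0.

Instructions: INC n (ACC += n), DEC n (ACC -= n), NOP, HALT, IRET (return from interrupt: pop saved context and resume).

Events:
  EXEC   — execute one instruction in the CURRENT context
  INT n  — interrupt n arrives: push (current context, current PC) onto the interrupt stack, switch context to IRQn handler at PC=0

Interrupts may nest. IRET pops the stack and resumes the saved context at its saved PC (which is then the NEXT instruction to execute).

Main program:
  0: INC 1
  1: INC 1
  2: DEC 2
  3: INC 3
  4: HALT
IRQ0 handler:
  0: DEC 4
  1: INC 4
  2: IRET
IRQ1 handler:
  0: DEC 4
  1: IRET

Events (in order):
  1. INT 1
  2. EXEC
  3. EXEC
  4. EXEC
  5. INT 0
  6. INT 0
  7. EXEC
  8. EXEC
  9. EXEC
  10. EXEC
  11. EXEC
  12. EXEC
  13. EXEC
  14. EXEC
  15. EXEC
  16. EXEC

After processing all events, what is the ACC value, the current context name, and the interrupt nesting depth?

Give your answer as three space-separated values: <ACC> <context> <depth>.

Event 1 (INT 1): INT 1 arrives: push (MAIN, PC=0), enter IRQ1 at PC=0 (depth now 1)
Event 2 (EXEC): [IRQ1] PC=0: DEC 4 -> ACC=-4
Event 3 (EXEC): [IRQ1] PC=1: IRET -> resume MAIN at PC=0 (depth now 0)
Event 4 (EXEC): [MAIN] PC=0: INC 1 -> ACC=-3
Event 5 (INT 0): INT 0 arrives: push (MAIN, PC=1), enter IRQ0 at PC=0 (depth now 1)
Event 6 (INT 0): INT 0 arrives: push (IRQ0, PC=0), enter IRQ0 at PC=0 (depth now 2)
Event 7 (EXEC): [IRQ0] PC=0: DEC 4 -> ACC=-7
Event 8 (EXEC): [IRQ0] PC=1: INC 4 -> ACC=-3
Event 9 (EXEC): [IRQ0] PC=2: IRET -> resume IRQ0 at PC=0 (depth now 1)
Event 10 (EXEC): [IRQ0] PC=0: DEC 4 -> ACC=-7
Event 11 (EXEC): [IRQ0] PC=1: INC 4 -> ACC=-3
Event 12 (EXEC): [IRQ0] PC=2: IRET -> resume MAIN at PC=1 (depth now 0)
Event 13 (EXEC): [MAIN] PC=1: INC 1 -> ACC=-2
Event 14 (EXEC): [MAIN] PC=2: DEC 2 -> ACC=-4
Event 15 (EXEC): [MAIN] PC=3: INC 3 -> ACC=-1
Event 16 (EXEC): [MAIN] PC=4: HALT

Answer: -1 MAIN 0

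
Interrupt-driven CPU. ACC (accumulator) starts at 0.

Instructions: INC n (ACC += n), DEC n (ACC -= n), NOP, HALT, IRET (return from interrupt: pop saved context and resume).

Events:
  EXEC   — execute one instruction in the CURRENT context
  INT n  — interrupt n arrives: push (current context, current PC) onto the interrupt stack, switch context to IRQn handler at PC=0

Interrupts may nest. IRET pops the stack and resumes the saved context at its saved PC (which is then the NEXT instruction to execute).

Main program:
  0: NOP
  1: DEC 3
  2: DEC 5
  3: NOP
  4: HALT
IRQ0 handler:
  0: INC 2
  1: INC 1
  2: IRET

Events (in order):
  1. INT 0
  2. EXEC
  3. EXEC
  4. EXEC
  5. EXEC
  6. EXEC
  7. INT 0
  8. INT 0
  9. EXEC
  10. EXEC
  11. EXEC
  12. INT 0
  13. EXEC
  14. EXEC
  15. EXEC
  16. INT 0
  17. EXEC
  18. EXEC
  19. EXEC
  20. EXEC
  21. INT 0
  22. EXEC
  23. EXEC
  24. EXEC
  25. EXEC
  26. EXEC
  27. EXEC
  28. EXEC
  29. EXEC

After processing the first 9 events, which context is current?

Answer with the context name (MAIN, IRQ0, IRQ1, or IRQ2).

Event 1 (INT 0): INT 0 arrives: push (MAIN, PC=0), enter IRQ0 at PC=0 (depth now 1)
Event 2 (EXEC): [IRQ0] PC=0: INC 2 -> ACC=2
Event 3 (EXEC): [IRQ0] PC=1: INC 1 -> ACC=3
Event 4 (EXEC): [IRQ0] PC=2: IRET -> resume MAIN at PC=0 (depth now 0)
Event 5 (EXEC): [MAIN] PC=0: NOP
Event 6 (EXEC): [MAIN] PC=1: DEC 3 -> ACC=0
Event 7 (INT 0): INT 0 arrives: push (MAIN, PC=2), enter IRQ0 at PC=0 (depth now 1)
Event 8 (INT 0): INT 0 arrives: push (IRQ0, PC=0), enter IRQ0 at PC=0 (depth now 2)
Event 9 (EXEC): [IRQ0] PC=0: INC 2 -> ACC=2

Answer: IRQ0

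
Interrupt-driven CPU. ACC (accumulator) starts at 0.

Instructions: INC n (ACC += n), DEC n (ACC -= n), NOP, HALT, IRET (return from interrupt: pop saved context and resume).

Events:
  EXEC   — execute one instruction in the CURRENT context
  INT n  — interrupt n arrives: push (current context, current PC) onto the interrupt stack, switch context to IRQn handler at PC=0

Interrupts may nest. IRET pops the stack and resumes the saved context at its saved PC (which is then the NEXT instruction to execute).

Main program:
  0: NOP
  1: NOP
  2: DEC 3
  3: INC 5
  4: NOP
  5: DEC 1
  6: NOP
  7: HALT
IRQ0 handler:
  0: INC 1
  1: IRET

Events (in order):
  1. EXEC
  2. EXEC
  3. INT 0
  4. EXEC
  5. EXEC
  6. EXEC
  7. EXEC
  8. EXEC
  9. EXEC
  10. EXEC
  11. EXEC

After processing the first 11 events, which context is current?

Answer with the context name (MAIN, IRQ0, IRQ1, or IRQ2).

Answer: MAIN

Derivation:
Event 1 (EXEC): [MAIN] PC=0: NOP
Event 2 (EXEC): [MAIN] PC=1: NOP
Event 3 (INT 0): INT 0 arrives: push (MAIN, PC=2), enter IRQ0 at PC=0 (depth now 1)
Event 4 (EXEC): [IRQ0] PC=0: INC 1 -> ACC=1
Event 5 (EXEC): [IRQ0] PC=1: IRET -> resume MAIN at PC=2 (depth now 0)
Event 6 (EXEC): [MAIN] PC=2: DEC 3 -> ACC=-2
Event 7 (EXEC): [MAIN] PC=3: INC 5 -> ACC=3
Event 8 (EXEC): [MAIN] PC=4: NOP
Event 9 (EXEC): [MAIN] PC=5: DEC 1 -> ACC=2
Event 10 (EXEC): [MAIN] PC=6: NOP
Event 11 (EXEC): [MAIN] PC=7: HALT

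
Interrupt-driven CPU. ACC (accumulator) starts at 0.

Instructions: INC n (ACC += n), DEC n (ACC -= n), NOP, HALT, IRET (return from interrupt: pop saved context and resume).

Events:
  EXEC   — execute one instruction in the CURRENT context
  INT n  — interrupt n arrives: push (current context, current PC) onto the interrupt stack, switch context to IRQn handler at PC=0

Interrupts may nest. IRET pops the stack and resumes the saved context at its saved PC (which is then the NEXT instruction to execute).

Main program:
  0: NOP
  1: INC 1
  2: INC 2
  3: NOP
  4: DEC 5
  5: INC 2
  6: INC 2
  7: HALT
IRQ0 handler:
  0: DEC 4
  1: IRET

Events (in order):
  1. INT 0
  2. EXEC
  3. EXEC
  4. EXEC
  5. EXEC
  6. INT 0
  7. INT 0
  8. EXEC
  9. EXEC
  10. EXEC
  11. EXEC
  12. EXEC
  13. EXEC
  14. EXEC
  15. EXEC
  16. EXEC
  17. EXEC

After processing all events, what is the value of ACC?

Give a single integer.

Answer: -10

Derivation:
Event 1 (INT 0): INT 0 arrives: push (MAIN, PC=0), enter IRQ0 at PC=0 (depth now 1)
Event 2 (EXEC): [IRQ0] PC=0: DEC 4 -> ACC=-4
Event 3 (EXEC): [IRQ0] PC=1: IRET -> resume MAIN at PC=0 (depth now 0)
Event 4 (EXEC): [MAIN] PC=0: NOP
Event 5 (EXEC): [MAIN] PC=1: INC 1 -> ACC=-3
Event 6 (INT 0): INT 0 arrives: push (MAIN, PC=2), enter IRQ0 at PC=0 (depth now 1)
Event 7 (INT 0): INT 0 arrives: push (IRQ0, PC=0), enter IRQ0 at PC=0 (depth now 2)
Event 8 (EXEC): [IRQ0] PC=0: DEC 4 -> ACC=-7
Event 9 (EXEC): [IRQ0] PC=1: IRET -> resume IRQ0 at PC=0 (depth now 1)
Event 10 (EXEC): [IRQ0] PC=0: DEC 4 -> ACC=-11
Event 11 (EXEC): [IRQ0] PC=1: IRET -> resume MAIN at PC=2 (depth now 0)
Event 12 (EXEC): [MAIN] PC=2: INC 2 -> ACC=-9
Event 13 (EXEC): [MAIN] PC=3: NOP
Event 14 (EXEC): [MAIN] PC=4: DEC 5 -> ACC=-14
Event 15 (EXEC): [MAIN] PC=5: INC 2 -> ACC=-12
Event 16 (EXEC): [MAIN] PC=6: INC 2 -> ACC=-10
Event 17 (EXEC): [MAIN] PC=7: HALT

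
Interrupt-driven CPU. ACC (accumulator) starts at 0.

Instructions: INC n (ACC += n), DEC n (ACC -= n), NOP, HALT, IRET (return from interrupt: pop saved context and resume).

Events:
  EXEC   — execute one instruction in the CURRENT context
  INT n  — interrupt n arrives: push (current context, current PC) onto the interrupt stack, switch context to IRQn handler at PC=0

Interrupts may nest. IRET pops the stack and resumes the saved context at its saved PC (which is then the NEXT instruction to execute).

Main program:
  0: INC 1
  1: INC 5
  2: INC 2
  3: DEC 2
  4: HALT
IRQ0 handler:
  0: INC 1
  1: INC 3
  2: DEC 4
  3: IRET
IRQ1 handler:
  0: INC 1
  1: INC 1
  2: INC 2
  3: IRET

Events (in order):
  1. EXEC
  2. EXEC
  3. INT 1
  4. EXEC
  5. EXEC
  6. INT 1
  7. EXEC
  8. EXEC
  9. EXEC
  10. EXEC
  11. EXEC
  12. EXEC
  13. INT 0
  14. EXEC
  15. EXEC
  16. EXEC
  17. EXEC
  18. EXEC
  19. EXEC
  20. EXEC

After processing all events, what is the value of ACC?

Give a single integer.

Answer: 14

Derivation:
Event 1 (EXEC): [MAIN] PC=0: INC 1 -> ACC=1
Event 2 (EXEC): [MAIN] PC=1: INC 5 -> ACC=6
Event 3 (INT 1): INT 1 arrives: push (MAIN, PC=2), enter IRQ1 at PC=0 (depth now 1)
Event 4 (EXEC): [IRQ1] PC=0: INC 1 -> ACC=7
Event 5 (EXEC): [IRQ1] PC=1: INC 1 -> ACC=8
Event 6 (INT 1): INT 1 arrives: push (IRQ1, PC=2), enter IRQ1 at PC=0 (depth now 2)
Event 7 (EXEC): [IRQ1] PC=0: INC 1 -> ACC=9
Event 8 (EXEC): [IRQ1] PC=1: INC 1 -> ACC=10
Event 9 (EXEC): [IRQ1] PC=2: INC 2 -> ACC=12
Event 10 (EXEC): [IRQ1] PC=3: IRET -> resume IRQ1 at PC=2 (depth now 1)
Event 11 (EXEC): [IRQ1] PC=2: INC 2 -> ACC=14
Event 12 (EXEC): [IRQ1] PC=3: IRET -> resume MAIN at PC=2 (depth now 0)
Event 13 (INT 0): INT 0 arrives: push (MAIN, PC=2), enter IRQ0 at PC=0 (depth now 1)
Event 14 (EXEC): [IRQ0] PC=0: INC 1 -> ACC=15
Event 15 (EXEC): [IRQ0] PC=1: INC 3 -> ACC=18
Event 16 (EXEC): [IRQ0] PC=2: DEC 4 -> ACC=14
Event 17 (EXEC): [IRQ0] PC=3: IRET -> resume MAIN at PC=2 (depth now 0)
Event 18 (EXEC): [MAIN] PC=2: INC 2 -> ACC=16
Event 19 (EXEC): [MAIN] PC=3: DEC 2 -> ACC=14
Event 20 (EXEC): [MAIN] PC=4: HALT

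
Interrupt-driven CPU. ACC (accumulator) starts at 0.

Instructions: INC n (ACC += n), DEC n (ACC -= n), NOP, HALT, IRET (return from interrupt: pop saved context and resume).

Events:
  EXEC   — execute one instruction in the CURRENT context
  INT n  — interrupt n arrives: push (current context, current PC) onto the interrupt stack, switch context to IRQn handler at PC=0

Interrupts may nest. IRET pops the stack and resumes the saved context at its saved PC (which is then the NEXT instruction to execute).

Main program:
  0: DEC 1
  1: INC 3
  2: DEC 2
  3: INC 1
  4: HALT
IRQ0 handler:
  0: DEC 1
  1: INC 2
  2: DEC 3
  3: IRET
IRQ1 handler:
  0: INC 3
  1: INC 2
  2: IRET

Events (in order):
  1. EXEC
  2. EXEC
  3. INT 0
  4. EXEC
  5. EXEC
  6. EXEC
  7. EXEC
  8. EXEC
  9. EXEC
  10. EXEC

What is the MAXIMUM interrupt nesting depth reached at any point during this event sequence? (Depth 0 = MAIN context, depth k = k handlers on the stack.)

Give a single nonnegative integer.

Answer: 1

Derivation:
Event 1 (EXEC): [MAIN] PC=0: DEC 1 -> ACC=-1 [depth=0]
Event 2 (EXEC): [MAIN] PC=1: INC 3 -> ACC=2 [depth=0]
Event 3 (INT 0): INT 0 arrives: push (MAIN, PC=2), enter IRQ0 at PC=0 (depth now 1) [depth=1]
Event 4 (EXEC): [IRQ0] PC=0: DEC 1 -> ACC=1 [depth=1]
Event 5 (EXEC): [IRQ0] PC=1: INC 2 -> ACC=3 [depth=1]
Event 6 (EXEC): [IRQ0] PC=2: DEC 3 -> ACC=0 [depth=1]
Event 7 (EXEC): [IRQ0] PC=3: IRET -> resume MAIN at PC=2 (depth now 0) [depth=0]
Event 8 (EXEC): [MAIN] PC=2: DEC 2 -> ACC=-2 [depth=0]
Event 9 (EXEC): [MAIN] PC=3: INC 1 -> ACC=-1 [depth=0]
Event 10 (EXEC): [MAIN] PC=4: HALT [depth=0]
Max depth observed: 1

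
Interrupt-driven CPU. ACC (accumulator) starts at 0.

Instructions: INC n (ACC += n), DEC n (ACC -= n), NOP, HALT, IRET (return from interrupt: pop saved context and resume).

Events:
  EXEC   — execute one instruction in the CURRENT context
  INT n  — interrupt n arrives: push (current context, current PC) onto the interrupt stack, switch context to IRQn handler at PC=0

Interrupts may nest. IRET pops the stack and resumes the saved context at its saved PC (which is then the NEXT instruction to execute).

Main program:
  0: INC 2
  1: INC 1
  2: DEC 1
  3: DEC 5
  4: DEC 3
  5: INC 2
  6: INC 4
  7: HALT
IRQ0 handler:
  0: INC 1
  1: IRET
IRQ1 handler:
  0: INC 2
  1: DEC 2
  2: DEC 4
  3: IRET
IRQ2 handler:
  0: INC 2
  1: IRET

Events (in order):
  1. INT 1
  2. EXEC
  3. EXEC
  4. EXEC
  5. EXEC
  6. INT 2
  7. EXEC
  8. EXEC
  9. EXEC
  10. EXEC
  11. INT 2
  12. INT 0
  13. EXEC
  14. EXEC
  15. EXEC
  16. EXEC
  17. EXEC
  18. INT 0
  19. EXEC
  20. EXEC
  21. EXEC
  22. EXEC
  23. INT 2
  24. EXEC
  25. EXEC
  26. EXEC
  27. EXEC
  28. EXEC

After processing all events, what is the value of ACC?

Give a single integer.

Event 1 (INT 1): INT 1 arrives: push (MAIN, PC=0), enter IRQ1 at PC=0 (depth now 1)
Event 2 (EXEC): [IRQ1] PC=0: INC 2 -> ACC=2
Event 3 (EXEC): [IRQ1] PC=1: DEC 2 -> ACC=0
Event 4 (EXEC): [IRQ1] PC=2: DEC 4 -> ACC=-4
Event 5 (EXEC): [IRQ1] PC=3: IRET -> resume MAIN at PC=0 (depth now 0)
Event 6 (INT 2): INT 2 arrives: push (MAIN, PC=0), enter IRQ2 at PC=0 (depth now 1)
Event 7 (EXEC): [IRQ2] PC=0: INC 2 -> ACC=-2
Event 8 (EXEC): [IRQ2] PC=1: IRET -> resume MAIN at PC=0 (depth now 0)
Event 9 (EXEC): [MAIN] PC=0: INC 2 -> ACC=0
Event 10 (EXEC): [MAIN] PC=1: INC 1 -> ACC=1
Event 11 (INT 2): INT 2 arrives: push (MAIN, PC=2), enter IRQ2 at PC=0 (depth now 1)
Event 12 (INT 0): INT 0 arrives: push (IRQ2, PC=0), enter IRQ0 at PC=0 (depth now 2)
Event 13 (EXEC): [IRQ0] PC=0: INC 1 -> ACC=2
Event 14 (EXEC): [IRQ0] PC=1: IRET -> resume IRQ2 at PC=0 (depth now 1)
Event 15 (EXEC): [IRQ2] PC=0: INC 2 -> ACC=4
Event 16 (EXEC): [IRQ2] PC=1: IRET -> resume MAIN at PC=2 (depth now 0)
Event 17 (EXEC): [MAIN] PC=2: DEC 1 -> ACC=3
Event 18 (INT 0): INT 0 arrives: push (MAIN, PC=3), enter IRQ0 at PC=0 (depth now 1)
Event 19 (EXEC): [IRQ0] PC=0: INC 1 -> ACC=4
Event 20 (EXEC): [IRQ0] PC=1: IRET -> resume MAIN at PC=3 (depth now 0)
Event 21 (EXEC): [MAIN] PC=3: DEC 5 -> ACC=-1
Event 22 (EXEC): [MAIN] PC=4: DEC 3 -> ACC=-4
Event 23 (INT 2): INT 2 arrives: push (MAIN, PC=5), enter IRQ2 at PC=0 (depth now 1)
Event 24 (EXEC): [IRQ2] PC=0: INC 2 -> ACC=-2
Event 25 (EXEC): [IRQ2] PC=1: IRET -> resume MAIN at PC=5 (depth now 0)
Event 26 (EXEC): [MAIN] PC=5: INC 2 -> ACC=0
Event 27 (EXEC): [MAIN] PC=6: INC 4 -> ACC=4
Event 28 (EXEC): [MAIN] PC=7: HALT

Answer: 4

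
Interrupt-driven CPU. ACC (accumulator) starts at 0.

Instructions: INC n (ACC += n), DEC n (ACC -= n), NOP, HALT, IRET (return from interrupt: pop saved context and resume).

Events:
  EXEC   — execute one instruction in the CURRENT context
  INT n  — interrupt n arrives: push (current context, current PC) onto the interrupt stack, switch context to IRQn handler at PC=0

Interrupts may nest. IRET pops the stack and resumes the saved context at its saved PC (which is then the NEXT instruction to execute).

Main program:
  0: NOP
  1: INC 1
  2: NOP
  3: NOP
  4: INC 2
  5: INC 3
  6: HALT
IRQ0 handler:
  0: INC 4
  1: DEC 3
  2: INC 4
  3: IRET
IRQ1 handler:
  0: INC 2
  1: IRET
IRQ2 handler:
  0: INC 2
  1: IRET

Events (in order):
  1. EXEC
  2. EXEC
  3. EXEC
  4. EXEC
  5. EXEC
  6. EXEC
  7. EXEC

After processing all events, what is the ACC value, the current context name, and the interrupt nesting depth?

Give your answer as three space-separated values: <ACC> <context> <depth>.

Event 1 (EXEC): [MAIN] PC=0: NOP
Event 2 (EXEC): [MAIN] PC=1: INC 1 -> ACC=1
Event 3 (EXEC): [MAIN] PC=2: NOP
Event 4 (EXEC): [MAIN] PC=3: NOP
Event 5 (EXEC): [MAIN] PC=4: INC 2 -> ACC=3
Event 6 (EXEC): [MAIN] PC=5: INC 3 -> ACC=6
Event 7 (EXEC): [MAIN] PC=6: HALT

Answer: 6 MAIN 0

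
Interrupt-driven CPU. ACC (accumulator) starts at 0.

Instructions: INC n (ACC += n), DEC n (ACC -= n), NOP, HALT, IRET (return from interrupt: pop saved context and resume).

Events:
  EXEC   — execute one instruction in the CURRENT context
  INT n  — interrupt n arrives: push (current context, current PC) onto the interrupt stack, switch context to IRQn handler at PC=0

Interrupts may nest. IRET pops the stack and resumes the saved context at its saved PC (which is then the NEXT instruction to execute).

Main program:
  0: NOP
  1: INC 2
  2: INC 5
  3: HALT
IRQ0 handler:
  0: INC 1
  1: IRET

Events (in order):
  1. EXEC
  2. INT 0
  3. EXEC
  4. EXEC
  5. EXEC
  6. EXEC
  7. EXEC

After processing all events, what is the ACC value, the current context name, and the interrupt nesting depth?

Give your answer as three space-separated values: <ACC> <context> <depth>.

Answer: 8 MAIN 0

Derivation:
Event 1 (EXEC): [MAIN] PC=0: NOP
Event 2 (INT 0): INT 0 arrives: push (MAIN, PC=1), enter IRQ0 at PC=0 (depth now 1)
Event 3 (EXEC): [IRQ0] PC=0: INC 1 -> ACC=1
Event 4 (EXEC): [IRQ0] PC=1: IRET -> resume MAIN at PC=1 (depth now 0)
Event 5 (EXEC): [MAIN] PC=1: INC 2 -> ACC=3
Event 6 (EXEC): [MAIN] PC=2: INC 5 -> ACC=8
Event 7 (EXEC): [MAIN] PC=3: HALT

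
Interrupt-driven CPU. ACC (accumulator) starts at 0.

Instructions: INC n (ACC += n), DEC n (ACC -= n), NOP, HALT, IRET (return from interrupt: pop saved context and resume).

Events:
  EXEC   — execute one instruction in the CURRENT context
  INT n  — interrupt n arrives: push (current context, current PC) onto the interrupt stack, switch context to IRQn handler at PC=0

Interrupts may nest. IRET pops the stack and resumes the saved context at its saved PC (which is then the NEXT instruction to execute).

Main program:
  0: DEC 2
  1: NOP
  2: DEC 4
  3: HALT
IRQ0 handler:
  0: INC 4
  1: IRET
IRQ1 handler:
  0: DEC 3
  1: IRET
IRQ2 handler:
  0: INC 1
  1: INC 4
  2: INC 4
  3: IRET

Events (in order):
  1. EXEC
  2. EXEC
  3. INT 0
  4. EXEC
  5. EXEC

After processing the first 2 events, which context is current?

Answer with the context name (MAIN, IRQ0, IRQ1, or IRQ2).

Event 1 (EXEC): [MAIN] PC=0: DEC 2 -> ACC=-2
Event 2 (EXEC): [MAIN] PC=1: NOP

Answer: MAIN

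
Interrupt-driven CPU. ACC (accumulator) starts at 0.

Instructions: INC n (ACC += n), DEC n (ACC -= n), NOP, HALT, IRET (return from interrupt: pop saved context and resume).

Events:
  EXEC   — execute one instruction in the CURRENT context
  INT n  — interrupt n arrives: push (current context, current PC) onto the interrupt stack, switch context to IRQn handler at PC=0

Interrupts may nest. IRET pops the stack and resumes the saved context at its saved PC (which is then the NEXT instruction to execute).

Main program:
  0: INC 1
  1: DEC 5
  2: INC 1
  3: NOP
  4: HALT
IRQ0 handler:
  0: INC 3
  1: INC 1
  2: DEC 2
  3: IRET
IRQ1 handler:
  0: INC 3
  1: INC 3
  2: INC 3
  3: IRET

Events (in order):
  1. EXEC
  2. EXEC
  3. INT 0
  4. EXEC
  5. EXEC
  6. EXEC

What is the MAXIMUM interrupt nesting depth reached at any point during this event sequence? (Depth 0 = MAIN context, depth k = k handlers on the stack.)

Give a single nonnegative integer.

Event 1 (EXEC): [MAIN] PC=0: INC 1 -> ACC=1 [depth=0]
Event 2 (EXEC): [MAIN] PC=1: DEC 5 -> ACC=-4 [depth=0]
Event 3 (INT 0): INT 0 arrives: push (MAIN, PC=2), enter IRQ0 at PC=0 (depth now 1) [depth=1]
Event 4 (EXEC): [IRQ0] PC=0: INC 3 -> ACC=-1 [depth=1]
Event 5 (EXEC): [IRQ0] PC=1: INC 1 -> ACC=0 [depth=1]
Event 6 (EXEC): [IRQ0] PC=2: DEC 2 -> ACC=-2 [depth=1]
Max depth observed: 1

Answer: 1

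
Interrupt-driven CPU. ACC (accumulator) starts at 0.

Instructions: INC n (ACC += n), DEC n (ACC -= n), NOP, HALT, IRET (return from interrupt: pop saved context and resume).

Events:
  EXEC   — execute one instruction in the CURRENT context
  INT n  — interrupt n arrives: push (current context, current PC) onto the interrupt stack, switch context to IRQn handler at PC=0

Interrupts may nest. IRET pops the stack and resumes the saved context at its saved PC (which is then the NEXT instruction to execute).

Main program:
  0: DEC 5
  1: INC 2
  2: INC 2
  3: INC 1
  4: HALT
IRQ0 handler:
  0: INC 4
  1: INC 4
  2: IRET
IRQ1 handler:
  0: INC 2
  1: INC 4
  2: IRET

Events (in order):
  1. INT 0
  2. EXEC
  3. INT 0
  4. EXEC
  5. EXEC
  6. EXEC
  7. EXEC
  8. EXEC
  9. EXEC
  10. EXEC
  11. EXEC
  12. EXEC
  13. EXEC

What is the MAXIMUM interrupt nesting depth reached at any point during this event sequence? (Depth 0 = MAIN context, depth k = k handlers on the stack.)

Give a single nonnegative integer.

Event 1 (INT 0): INT 0 arrives: push (MAIN, PC=0), enter IRQ0 at PC=0 (depth now 1) [depth=1]
Event 2 (EXEC): [IRQ0] PC=0: INC 4 -> ACC=4 [depth=1]
Event 3 (INT 0): INT 0 arrives: push (IRQ0, PC=1), enter IRQ0 at PC=0 (depth now 2) [depth=2]
Event 4 (EXEC): [IRQ0] PC=0: INC 4 -> ACC=8 [depth=2]
Event 5 (EXEC): [IRQ0] PC=1: INC 4 -> ACC=12 [depth=2]
Event 6 (EXEC): [IRQ0] PC=2: IRET -> resume IRQ0 at PC=1 (depth now 1) [depth=1]
Event 7 (EXEC): [IRQ0] PC=1: INC 4 -> ACC=16 [depth=1]
Event 8 (EXEC): [IRQ0] PC=2: IRET -> resume MAIN at PC=0 (depth now 0) [depth=0]
Event 9 (EXEC): [MAIN] PC=0: DEC 5 -> ACC=11 [depth=0]
Event 10 (EXEC): [MAIN] PC=1: INC 2 -> ACC=13 [depth=0]
Event 11 (EXEC): [MAIN] PC=2: INC 2 -> ACC=15 [depth=0]
Event 12 (EXEC): [MAIN] PC=3: INC 1 -> ACC=16 [depth=0]
Event 13 (EXEC): [MAIN] PC=4: HALT [depth=0]
Max depth observed: 2

Answer: 2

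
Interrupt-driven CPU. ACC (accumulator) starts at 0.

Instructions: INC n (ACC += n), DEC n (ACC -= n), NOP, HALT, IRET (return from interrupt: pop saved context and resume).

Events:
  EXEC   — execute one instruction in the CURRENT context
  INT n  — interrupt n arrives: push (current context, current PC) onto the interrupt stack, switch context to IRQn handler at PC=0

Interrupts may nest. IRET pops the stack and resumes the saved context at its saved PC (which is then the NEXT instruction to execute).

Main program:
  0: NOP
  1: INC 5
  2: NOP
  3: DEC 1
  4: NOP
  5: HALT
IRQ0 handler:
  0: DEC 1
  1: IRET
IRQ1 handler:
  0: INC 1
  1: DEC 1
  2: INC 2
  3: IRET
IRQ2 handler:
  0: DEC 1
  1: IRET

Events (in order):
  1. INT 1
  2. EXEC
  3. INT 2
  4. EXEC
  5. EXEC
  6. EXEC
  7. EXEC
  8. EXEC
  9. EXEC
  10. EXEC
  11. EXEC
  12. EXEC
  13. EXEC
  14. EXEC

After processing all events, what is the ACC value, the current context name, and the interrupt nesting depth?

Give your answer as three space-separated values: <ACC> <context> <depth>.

Answer: 5 MAIN 0

Derivation:
Event 1 (INT 1): INT 1 arrives: push (MAIN, PC=0), enter IRQ1 at PC=0 (depth now 1)
Event 2 (EXEC): [IRQ1] PC=0: INC 1 -> ACC=1
Event 3 (INT 2): INT 2 arrives: push (IRQ1, PC=1), enter IRQ2 at PC=0 (depth now 2)
Event 4 (EXEC): [IRQ2] PC=0: DEC 1 -> ACC=0
Event 5 (EXEC): [IRQ2] PC=1: IRET -> resume IRQ1 at PC=1 (depth now 1)
Event 6 (EXEC): [IRQ1] PC=1: DEC 1 -> ACC=-1
Event 7 (EXEC): [IRQ1] PC=2: INC 2 -> ACC=1
Event 8 (EXEC): [IRQ1] PC=3: IRET -> resume MAIN at PC=0 (depth now 0)
Event 9 (EXEC): [MAIN] PC=0: NOP
Event 10 (EXEC): [MAIN] PC=1: INC 5 -> ACC=6
Event 11 (EXEC): [MAIN] PC=2: NOP
Event 12 (EXEC): [MAIN] PC=3: DEC 1 -> ACC=5
Event 13 (EXEC): [MAIN] PC=4: NOP
Event 14 (EXEC): [MAIN] PC=5: HALT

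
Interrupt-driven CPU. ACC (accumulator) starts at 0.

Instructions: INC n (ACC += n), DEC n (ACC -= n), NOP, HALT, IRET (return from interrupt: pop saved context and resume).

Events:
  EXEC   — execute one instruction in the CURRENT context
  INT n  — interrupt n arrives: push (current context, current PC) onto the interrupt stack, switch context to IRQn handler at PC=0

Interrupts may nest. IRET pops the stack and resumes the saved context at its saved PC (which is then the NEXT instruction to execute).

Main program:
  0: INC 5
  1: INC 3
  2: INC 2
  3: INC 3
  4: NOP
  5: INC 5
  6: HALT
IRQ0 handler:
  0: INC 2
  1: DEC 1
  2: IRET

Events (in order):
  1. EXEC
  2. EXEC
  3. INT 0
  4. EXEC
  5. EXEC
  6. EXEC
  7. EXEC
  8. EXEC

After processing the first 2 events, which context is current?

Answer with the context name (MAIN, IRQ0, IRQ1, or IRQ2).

Answer: MAIN

Derivation:
Event 1 (EXEC): [MAIN] PC=0: INC 5 -> ACC=5
Event 2 (EXEC): [MAIN] PC=1: INC 3 -> ACC=8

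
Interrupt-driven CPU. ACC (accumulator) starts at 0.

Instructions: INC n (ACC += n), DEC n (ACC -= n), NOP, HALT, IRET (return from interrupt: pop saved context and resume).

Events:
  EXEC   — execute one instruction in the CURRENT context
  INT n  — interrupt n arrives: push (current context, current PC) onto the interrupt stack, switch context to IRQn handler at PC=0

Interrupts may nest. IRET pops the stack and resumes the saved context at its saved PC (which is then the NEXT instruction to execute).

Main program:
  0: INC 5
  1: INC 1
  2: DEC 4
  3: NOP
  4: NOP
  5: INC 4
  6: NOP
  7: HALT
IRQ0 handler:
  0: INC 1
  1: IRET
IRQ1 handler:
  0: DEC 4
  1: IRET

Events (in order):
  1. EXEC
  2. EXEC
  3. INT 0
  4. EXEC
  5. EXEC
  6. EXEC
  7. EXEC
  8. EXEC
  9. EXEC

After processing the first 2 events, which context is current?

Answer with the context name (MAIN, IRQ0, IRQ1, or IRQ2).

Answer: MAIN

Derivation:
Event 1 (EXEC): [MAIN] PC=0: INC 5 -> ACC=5
Event 2 (EXEC): [MAIN] PC=1: INC 1 -> ACC=6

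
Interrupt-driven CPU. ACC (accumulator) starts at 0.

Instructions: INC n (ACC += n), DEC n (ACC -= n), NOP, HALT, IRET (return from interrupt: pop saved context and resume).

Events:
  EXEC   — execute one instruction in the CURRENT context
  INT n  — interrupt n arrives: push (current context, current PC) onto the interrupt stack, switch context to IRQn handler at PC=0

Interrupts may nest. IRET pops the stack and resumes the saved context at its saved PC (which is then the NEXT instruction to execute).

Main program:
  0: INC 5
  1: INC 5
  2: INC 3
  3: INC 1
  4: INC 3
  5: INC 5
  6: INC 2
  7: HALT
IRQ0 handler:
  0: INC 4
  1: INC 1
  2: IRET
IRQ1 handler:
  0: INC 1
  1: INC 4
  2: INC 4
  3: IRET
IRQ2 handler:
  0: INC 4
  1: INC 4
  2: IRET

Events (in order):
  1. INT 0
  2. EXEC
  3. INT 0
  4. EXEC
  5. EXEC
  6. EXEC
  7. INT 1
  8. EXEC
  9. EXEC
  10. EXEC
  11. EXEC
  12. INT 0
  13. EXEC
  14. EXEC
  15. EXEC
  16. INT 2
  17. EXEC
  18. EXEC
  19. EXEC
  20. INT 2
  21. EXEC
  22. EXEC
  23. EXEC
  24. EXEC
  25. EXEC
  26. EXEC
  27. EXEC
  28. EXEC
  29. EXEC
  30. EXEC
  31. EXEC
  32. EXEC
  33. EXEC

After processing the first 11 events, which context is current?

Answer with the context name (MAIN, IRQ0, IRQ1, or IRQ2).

Event 1 (INT 0): INT 0 arrives: push (MAIN, PC=0), enter IRQ0 at PC=0 (depth now 1)
Event 2 (EXEC): [IRQ0] PC=0: INC 4 -> ACC=4
Event 3 (INT 0): INT 0 arrives: push (IRQ0, PC=1), enter IRQ0 at PC=0 (depth now 2)
Event 4 (EXEC): [IRQ0] PC=0: INC 4 -> ACC=8
Event 5 (EXEC): [IRQ0] PC=1: INC 1 -> ACC=9
Event 6 (EXEC): [IRQ0] PC=2: IRET -> resume IRQ0 at PC=1 (depth now 1)
Event 7 (INT 1): INT 1 arrives: push (IRQ0, PC=1), enter IRQ1 at PC=0 (depth now 2)
Event 8 (EXEC): [IRQ1] PC=0: INC 1 -> ACC=10
Event 9 (EXEC): [IRQ1] PC=1: INC 4 -> ACC=14
Event 10 (EXEC): [IRQ1] PC=2: INC 4 -> ACC=18
Event 11 (EXEC): [IRQ1] PC=3: IRET -> resume IRQ0 at PC=1 (depth now 1)

Answer: IRQ0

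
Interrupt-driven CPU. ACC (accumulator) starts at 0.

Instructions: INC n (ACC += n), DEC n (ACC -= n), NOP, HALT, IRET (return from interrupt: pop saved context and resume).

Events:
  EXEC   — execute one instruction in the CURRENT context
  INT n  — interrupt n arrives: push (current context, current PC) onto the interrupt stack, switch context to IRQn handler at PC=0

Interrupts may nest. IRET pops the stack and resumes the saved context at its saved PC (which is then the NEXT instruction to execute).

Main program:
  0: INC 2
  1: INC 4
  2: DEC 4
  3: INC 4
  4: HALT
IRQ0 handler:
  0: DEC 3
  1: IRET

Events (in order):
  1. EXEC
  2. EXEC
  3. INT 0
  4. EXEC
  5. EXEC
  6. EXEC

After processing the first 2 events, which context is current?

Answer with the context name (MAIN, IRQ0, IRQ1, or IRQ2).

Answer: MAIN

Derivation:
Event 1 (EXEC): [MAIN] PC=0: INC 2 -> ACC=2
Event 2 (EXEC): [MAIN] PC=1: INC 4 -> ACC=6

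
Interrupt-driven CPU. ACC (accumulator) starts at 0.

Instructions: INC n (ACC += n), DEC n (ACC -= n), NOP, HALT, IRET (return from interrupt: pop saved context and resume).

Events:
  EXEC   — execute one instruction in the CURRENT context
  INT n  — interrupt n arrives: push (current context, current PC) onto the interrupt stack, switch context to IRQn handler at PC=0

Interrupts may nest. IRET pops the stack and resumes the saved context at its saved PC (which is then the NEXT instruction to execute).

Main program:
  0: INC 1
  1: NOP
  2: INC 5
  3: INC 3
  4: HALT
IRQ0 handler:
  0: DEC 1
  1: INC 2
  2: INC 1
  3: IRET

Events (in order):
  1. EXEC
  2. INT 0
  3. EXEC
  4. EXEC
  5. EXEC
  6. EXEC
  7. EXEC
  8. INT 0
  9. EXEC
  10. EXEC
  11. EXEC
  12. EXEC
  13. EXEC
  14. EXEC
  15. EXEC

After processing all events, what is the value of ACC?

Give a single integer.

Event 1 (EXEC): [MAIN] PC=0: INC 1 -> ACC=1
Event 2 (INT 0): INT 0 arrives: push (MAIN, PC=1), enter IRQ0 at PC=0 (depth now 1)
Event 3 (EXEC): [IRQ0] PC=0: DEC 1 -> ACC=0
Event 4 (EXEC): [IRQ0] PC=1: INC 2 -> ACC=2
Event 5 (EXEC): [IRQ0] PC=2: INC 1 -> ACC=3
Event 6 (EXEC): [IRQ0] PC=3: IRET -> resume MAIN at PC=1 (depth now 0)
Event 7 (EXEC): [MAIN] PC=1: NOP
Event 8 (INT 0): INT 0 arrives: push (MAIN, PC=2), enter IRQ0 at PC=0 (depth now 1)
Event 9 (EXEC): [IRQ0] PC=0: DEC 1 -> ACC=2
Event 10 (EXEC): [IRQ0] PC=1: INC 2 -> ACC=4
Event 11 (EXEC): [IRQ0] PC=2: INC 1 -> ACC=5
Event 12 (EXEC): [IRQ0] PC=3: IRET -> resume MAIN at PC=2 (depth now 0)
Event 13 (EXEC): [MAIN] PC=2: INC 5 -> ACC=10
Event 14 (EXEC): [MAIN] PC=3: INC 3 -> ACC=13
Event 15 (EXEC): [MAIN] PC=4: HALT

Answer: 13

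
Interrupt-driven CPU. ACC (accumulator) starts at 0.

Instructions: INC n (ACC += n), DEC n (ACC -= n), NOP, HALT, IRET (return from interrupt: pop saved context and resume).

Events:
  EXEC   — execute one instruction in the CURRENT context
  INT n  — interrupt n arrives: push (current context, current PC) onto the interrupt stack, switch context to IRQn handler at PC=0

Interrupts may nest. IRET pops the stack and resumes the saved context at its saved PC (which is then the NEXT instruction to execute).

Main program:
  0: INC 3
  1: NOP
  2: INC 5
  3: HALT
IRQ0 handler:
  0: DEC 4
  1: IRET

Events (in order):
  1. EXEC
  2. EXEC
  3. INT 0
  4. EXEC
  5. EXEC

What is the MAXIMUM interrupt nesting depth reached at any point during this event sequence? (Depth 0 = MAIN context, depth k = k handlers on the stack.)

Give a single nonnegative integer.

Answer: 1

Derivation:
Event 1 (EXEC): [MAIN] PC=0: INC 3 -> ACC=3 [depth=0]
Event 2 (EXEC): [MAIN] PC=1: NOP [depth=0]
Event 3 (INT 0): INT 0 arrives: push (MAIN, PC=2), enter IRQ0 at PC=0 (depth now 1) [depth=1]
Event 4 (EXEC): [IRQ0] PC=0: DEC 4 -> ACC=-1 [depth=1]
Event 5 (EXEC): [IRQ0] PC=1: IRET -> resume MAIN at PC=2 (depth now 0) [depth=0]
Max depth observed: 1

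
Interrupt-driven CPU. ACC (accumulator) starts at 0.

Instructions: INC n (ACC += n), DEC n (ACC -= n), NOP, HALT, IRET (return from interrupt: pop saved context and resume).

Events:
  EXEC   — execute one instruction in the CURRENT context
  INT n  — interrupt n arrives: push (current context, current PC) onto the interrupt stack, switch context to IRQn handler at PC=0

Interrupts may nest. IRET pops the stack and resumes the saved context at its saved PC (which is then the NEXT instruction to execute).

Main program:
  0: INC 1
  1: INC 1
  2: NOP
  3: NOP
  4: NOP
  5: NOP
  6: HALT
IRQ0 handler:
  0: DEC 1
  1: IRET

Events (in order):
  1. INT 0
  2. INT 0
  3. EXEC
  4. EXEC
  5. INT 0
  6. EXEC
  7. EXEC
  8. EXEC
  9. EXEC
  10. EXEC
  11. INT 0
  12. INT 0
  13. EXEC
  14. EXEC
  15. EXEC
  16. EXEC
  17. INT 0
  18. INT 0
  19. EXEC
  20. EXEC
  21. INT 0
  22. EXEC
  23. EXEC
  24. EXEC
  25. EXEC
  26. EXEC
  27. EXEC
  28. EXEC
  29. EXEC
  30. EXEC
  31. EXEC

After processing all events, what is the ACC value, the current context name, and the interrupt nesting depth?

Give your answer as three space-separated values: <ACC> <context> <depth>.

Answer: -6 MAIN 0

Derivation:
Event 1 (INT 0): INT 0 arrives: push (MAIN, PC=0), enter IRQ0 at PC=0 (depth now 1)
Event 2 (INT 0): INT 0 arrives: push (IRQ0, PC=0), enter IRQ0 at PC=0 (depth now 2)
Event 3 (EXEC): [IRQ0] PC=0: DEC 1 -> ACC=-1
Event 4 (EXEC): [IRQ0] PC=1: IRET -> resume IRQ0 at PC=0 (depth now 1)
Event 5 (INT 0): INT 0 arrives: push (IRQ0, PC=0), enter IRQ0 at PC=0 (depth now 2)
Event 6 (EXEC): [IRQ0] PC=0: DEC 1 -> ACC=-2
Event 7 (EXEC): [IRQ0] PC=1: IRET -> resume IRQ0 at PC=0 (depth now 1)
Event 8 (EXEC): [IRQ0] PC=0: DEC 1 -> ACC=-3
Event 9 (EXEC): [IRQ0] PC=1: IRET -> resume MAIN at PC=0 (depth now 0)
Event 10 (EXEC): [MAIN] PC=0: INC 1 -> ACC=-2
Event 11 (INT 0): INT 0 arrives: push (MAIN, PC=1), enter IRQ0 at PC=0 (depth now 1)
Event 12 (INT 0): INT 0 arrives: push (IRQ0, PC=0), enter IRQ0 at PC=0 (depth now 2)
Event 13 (EXEC): [IRQ0] PC=0: DEC 1 -> ACC=-3
Event 14 (EXEC): [IRQ0] PC=1: IRET -> resume IRQ0 at PC=0 (depth now 1)
Event 15 (EXEC): [IRQ0] PC=0: DEC 1 -> ACC=-4
Event 16 (EXEC): [IRQ0] PC=1: IRET -> resume MAIN at PC=1 (depth now 0)
Event 17 (INT 0): INT 0 arrives: push (MAIN, PC=1), enter IRQ0 at PC=0 (depth now 1)
Event 18 (INT 0): INT 0 arrives: push (IRQ0, PC=0), enter IRQ0 at PC=0 (depth now 2)
Event 19 (EXEC): [IRQ0] PC=0: DEC 1 -> ACC=-5
Event 20 (EXEC): [IRQ0] PC=1: IRET -> resume IRQ0 at PC=0 (depth now 1)
Event 21 (INT 0): INT 0 arrives: push (IRQ0, PC=0), enter IRQ0 at PC=0 (depth now 2)
Event 22 (EXEC): [IRQ0] PC=0: DEC 1 -> ACC=-6
Event 23 (EXEC): [IRQ0] PC=1: IRET -> resume IRQ0 at PC=0 (depth now 1)
Event 24 (EXEC): [IRQ0] PC=0: DEC 1 -> ACC=-7
Event 25 (EXEC): [IRQ0] PC=1: IRET -> resume MAIN at PC=1 (depth now 0)
Event 26 (EXEC): [MAIN] PC=1: INC 1 -> ACC=-6
Event 27 (EXEC): [MAIN] PC=2: NOP
Event 28 (EXEC): [MAIN] PC=3: NOP
Event 29 (EXEC): [MAIN] PC=4: NOP
Event 30 (EXEC): [MAIN] PC=5: NOP
Event 31 (EXEC): [MAIN] PC=6: HALT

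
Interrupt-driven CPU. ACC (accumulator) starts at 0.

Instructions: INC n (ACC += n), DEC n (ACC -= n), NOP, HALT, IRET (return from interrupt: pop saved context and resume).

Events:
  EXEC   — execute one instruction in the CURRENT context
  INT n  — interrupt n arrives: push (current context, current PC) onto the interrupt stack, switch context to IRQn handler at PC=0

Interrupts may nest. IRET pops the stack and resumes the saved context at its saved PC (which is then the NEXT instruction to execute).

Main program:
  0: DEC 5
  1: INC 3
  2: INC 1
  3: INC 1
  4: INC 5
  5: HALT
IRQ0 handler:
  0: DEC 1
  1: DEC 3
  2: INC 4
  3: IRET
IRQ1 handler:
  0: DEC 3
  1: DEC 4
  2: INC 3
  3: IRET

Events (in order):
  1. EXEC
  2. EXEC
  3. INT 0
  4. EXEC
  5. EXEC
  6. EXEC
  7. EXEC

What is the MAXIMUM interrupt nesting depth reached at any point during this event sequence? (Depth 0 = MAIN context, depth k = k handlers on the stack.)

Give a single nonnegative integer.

Event 1 (EXEC): [MAIN] PC=0: DEC 5 -> ACC=-5 [depth=0]
Event 2 (EXEC): [MAIN] PC=1: INC 3 -> ACC=-2 [depth=0]
Event 3 (INT 0): INT 0 arrives: push (MAIN, PC=2), enter IRQ0 at PC=0 (depth now 1) [depth=1]
Event 4 (EXEC): [IRQ0] PC=0: DEC 1 -> ACC=-3 [depth=1]
Event 5 (EXEC): [IRQ0] PC=1: DEC 3 -> ACC=-6 [depth=1]
Event 6 (EXEC): [IRQ0] PC=2: INC 4 -> ACC=-2 [depth=1]
Event 7 (EXEC): [IRQ0] PC=3: IRET -> resume MAIN at PC=2 (depth now 0) [depth=0]
Max depth observed: 1

Answer: 1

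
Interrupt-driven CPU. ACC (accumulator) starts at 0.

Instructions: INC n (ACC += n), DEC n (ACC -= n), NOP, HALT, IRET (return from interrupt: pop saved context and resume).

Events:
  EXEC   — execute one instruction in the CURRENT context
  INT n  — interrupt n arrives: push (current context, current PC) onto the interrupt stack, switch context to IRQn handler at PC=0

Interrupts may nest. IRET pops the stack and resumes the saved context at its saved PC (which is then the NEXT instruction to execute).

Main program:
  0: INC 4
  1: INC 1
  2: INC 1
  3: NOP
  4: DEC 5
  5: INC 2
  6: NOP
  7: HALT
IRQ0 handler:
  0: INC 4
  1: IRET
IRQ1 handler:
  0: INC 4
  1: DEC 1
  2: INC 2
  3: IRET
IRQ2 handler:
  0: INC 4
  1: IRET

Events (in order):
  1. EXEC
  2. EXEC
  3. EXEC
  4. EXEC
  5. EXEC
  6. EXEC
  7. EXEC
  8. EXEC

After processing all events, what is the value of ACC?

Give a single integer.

Event 1 (EXEC): [MAIN] PC=0: INC 4 -> ACC=4
Event 2 (EXEC): [MAIN] PC=1: INC 1 -> ACC=5
Event 3 (EXEC): [MAIN] PC=2: INC 1 -> ACC=6
Event 4 (EXEC): [MAIN] PC=3: NOP
Event 5 (EXEC): [MAIN] PC=4: DEC 5 -> ACC=1
Event 6 (EXEC): [MAIN] PC=5: INC 2 -> ACC=3
Event 7 (EXEC): [MAIN] PC=6: NOP
Event 8 (EXEC): [MAIN] PC=7: HALT

Answer: 3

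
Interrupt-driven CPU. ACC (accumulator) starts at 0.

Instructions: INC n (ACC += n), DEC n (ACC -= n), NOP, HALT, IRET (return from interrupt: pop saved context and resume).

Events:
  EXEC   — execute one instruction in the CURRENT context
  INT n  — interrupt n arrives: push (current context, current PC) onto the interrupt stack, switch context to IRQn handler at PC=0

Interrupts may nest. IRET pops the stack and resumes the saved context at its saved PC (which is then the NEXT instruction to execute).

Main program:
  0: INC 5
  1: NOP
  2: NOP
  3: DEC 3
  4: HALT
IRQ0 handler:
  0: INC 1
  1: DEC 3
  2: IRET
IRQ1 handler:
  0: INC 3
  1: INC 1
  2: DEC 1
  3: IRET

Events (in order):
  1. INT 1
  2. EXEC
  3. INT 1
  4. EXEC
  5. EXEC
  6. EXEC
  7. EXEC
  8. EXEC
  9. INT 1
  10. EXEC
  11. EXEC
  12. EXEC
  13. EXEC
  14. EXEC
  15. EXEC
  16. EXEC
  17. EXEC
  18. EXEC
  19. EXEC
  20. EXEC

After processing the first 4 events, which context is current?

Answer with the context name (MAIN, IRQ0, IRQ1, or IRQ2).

Event 1 (INT 1): INT 1 arrives: push (MAIN, PC=0), enter IRQ1 at PC=0 (depth now 1)
Event 2 (EXEC): [IRQ1] PC=0: INC 3 -> ACC=3
Event 3 (INT 1): INT 1 arrives: push (IRQ1, PC=1), enter IRQ1 at PC=0 (depth now 2)
Event 4 (EXEC): [IRQ1] PC=0: INC 3 -> ACC=6

Answer: IRQ1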